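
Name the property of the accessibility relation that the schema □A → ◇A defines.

This schema is the D axiom.
Its frame correspondent is seriality — ∀x ∃y Rxy.

Seriality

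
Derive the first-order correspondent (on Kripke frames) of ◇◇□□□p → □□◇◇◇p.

∀x ∀y ∀z ((xR²y ∧ xR²z) → ∃w (yR³w ∧ zR³w))

This is a Sahlqvist (Geach-type) schema ◇^2□^3p → □^2◇^3p.
Minimal-valuation argument: fix x; take any y with xR^2y and any z with xR^2z. Set V(p) to the set of worlds R-reachable from y in exactly 3 steps. Then □^3p holds at y, so the antecedent holds at x; validity forces ◇^3p at z, giving a w with zR^3w and yR^3w.
First-order correspondent: ∀x ∀y ∀z ((xR²y ∧ xR²z) → ∃w (yR³w ∧ zR³w)).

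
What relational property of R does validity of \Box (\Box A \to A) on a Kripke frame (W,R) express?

This schema is the T□ axiom.
Its frame correspondent is shift-reflexivity — \forall x \forall y (Rxy \to Ryy).

shift-reflexivity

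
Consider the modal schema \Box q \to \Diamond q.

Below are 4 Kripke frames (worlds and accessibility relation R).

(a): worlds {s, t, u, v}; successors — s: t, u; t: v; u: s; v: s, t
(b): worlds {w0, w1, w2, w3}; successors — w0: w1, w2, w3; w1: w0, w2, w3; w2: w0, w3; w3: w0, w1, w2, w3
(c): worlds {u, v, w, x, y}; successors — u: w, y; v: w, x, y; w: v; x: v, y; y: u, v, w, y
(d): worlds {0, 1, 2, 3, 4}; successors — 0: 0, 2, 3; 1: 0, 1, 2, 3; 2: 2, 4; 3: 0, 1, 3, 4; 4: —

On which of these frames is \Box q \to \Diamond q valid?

(a), (b), (c)

Frame correspondent (Sahlqvist): \forall x \exists y Rxy — i.e. seriality.
(a): holds.
(b): holds.
(c): holds.
(d): fails — world 4 has no successor.
Valid on: (a), (b), (c).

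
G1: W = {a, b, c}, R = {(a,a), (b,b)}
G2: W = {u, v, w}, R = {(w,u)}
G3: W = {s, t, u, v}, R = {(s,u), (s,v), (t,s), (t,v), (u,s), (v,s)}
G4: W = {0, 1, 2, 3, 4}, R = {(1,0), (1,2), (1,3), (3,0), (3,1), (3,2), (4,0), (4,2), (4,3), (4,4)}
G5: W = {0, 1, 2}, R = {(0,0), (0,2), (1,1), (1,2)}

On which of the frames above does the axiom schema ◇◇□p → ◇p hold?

G1, G2, G3

The schema corresponds to a generalized confluence (Geach) condition: ∀x ∀y (xR²y → ∃w (yRw ∧ xRw)).
G1: ✓.
G2: ✓.
G3: ✓.
G4: fails — 1R²0 but no w with 0Rw and 1Rw.
G5: fails — 0R²2 but no w with 2Rw and 0Rw.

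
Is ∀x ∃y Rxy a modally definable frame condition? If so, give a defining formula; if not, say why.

The condition is seriality. A defining modal formula is □p → ◇p.
Suppose □p→◇p is valid. At any x set V(p)=W. Then □p at x, so ◇p at x, so x has a successor.

Yes, by □p → ◇p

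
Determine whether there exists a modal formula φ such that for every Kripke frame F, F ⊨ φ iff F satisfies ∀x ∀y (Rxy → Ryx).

Yes: it is symmetry, defined by the B schema r → □◇r.

Yes — defined by r → □◇r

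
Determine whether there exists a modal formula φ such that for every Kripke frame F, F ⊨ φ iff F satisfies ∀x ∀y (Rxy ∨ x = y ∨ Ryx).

Not definable by any modal formula

Modal frame validity is preserved under disjoint unions.
Take 4 disjoint single-world reflexive frames: each is trivially connected, but their disjoint union has 4 worlds with no edge between distinct components, so it is not connected.
Hence connectedness of R is not modally definable.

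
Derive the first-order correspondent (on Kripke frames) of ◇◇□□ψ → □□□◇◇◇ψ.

This is a Sahlqvist (Geach-type) schema ◇^2□^2ψ → □^3◇^3ψ.
Minimal-valuation argument: fix x; take any y with xR^2y and any z with xR^3z. Set V(ψ) to the set of worlds R-reachable from y in exactly 2 steps. Then □^2ψ holds at y, so the antecedent holds at x; validity forces ◇^3ψ at z, giving a w with zR^3w and yR^2w.
First-order correspondent: ∀x ∀y ∀z ((xR²y ∧ xR³z) → ∃w (yR²w ∧ zR³w)).

∀x ∀y ∀z ((xR²y ∧ xR³z) → ∃w (yR²w ∧ zR³w))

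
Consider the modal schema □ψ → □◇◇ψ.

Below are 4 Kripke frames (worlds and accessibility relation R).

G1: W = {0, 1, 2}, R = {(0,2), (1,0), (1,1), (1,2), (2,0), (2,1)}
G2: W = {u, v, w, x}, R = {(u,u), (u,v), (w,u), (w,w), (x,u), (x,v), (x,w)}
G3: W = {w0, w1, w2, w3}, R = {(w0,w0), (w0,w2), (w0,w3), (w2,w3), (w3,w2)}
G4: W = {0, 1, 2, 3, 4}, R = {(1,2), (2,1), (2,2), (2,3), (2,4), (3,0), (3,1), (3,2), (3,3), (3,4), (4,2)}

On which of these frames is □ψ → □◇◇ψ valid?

The schema corresponds to a generalized confluence (Geach) condition: ∀x ∀z (xRz → ∃w (xRw ∧ zR²w)).
G1: holds.
G2: fails — uRv but no t with uRt and vR²t.
G3: holds.
G4: fails — 3R0 but no w with 3Rw and 0R²w.
Valid on: G1, G3.

G1, G3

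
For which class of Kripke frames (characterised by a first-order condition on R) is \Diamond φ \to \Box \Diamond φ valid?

This schema is the 5 axiom.
Its frame correspondent is the Euclidean property — \forall x \forall y \forall z (Rxy \wedge Rxz \to Ryz).

the Euclidean property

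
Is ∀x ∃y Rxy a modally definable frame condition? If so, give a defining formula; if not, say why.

This is a Sahlqvist condition; the D axiom □q → ◇q defines it.
Suppose □q→◇q is valid. At any x set V(q)=W. Then □q at x, so ◇q at x, so x has a successor.

Definable; □q → ◇q defines it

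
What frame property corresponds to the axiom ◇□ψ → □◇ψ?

convergence

This is the .2 axiom.
It corresponds to convergence: ∀x ∀y ∀z (Rxy ∧ Rxz → ∃w (Ryw ∧ Rzw)).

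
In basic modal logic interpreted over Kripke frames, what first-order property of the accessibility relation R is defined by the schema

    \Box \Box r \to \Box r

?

Density

This is the C4 axiom.
It corresponds to density: \forall x \forall y (Rxy \to \exists z (Rxz \wedge Rzy)).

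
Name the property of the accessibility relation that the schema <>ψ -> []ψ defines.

Partial functionality

Suppose ◇ψ→□ψ is valid. Take Rxy, Rxz and set V(ψ)={y}. Then ◇ψ at x, so □ψ at x, so ψ at z, i.e. z=y.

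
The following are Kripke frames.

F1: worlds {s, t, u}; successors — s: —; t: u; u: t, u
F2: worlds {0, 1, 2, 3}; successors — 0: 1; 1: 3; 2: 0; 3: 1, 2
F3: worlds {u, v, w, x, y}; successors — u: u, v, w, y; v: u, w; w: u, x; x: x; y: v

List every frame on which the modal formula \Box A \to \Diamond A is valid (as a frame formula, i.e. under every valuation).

F2, F3

The schema corresponds to seriality: \forall x \exists y Rxy.
F1: fails — world s has no successor.
F2: condition met.
F3: condition met.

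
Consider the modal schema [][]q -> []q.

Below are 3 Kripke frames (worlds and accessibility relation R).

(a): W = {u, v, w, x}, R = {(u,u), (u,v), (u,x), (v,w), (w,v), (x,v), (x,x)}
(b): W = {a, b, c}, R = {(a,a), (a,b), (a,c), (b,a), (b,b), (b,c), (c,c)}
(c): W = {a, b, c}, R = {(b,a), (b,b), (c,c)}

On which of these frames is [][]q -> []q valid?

The schema corresponds to density: forall x forall y (Rxy -> exists z (Rxz & Rzy)).
(a): fails — Rvw but no z with Rvz and Rzw.
(b): ✓.
(c): ✓.

(b), (c)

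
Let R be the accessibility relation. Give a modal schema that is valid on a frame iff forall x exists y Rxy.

□q → ◇q

The condition is seriality. The D schema □q → ◇q defines it.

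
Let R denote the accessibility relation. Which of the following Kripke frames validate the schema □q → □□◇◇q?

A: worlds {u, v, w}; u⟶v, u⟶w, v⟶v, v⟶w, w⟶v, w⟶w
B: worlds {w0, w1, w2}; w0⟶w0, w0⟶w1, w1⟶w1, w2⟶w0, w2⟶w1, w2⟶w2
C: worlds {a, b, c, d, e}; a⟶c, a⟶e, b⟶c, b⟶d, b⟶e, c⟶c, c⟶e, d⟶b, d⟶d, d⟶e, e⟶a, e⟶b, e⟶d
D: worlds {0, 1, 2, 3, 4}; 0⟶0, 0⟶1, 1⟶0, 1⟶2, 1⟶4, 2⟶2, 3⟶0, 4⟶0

The schema corresponds to a generalized confluence (Geach) condition: ∀x ∀z (xR²z → ∃w (xRw ∧ zR²w)).
A: ✓.
B: ✓.
C: ✓.
D: fails — 0R²2 but no w with 0Rw and 2R²w.

A, B, C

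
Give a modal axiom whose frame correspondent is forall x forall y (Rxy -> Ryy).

A defining formula is □(□ψ → ψ) (the T□ axiom).
Suppose □(□ψ→ψ) is valid. Take Rxy and set V(ψ)={w : Ryw}. Then at y, □ψ holds; since □(□ψ→ψ) at x, □ψ→ψ at y, so ψ at y, i.e. Ryy.

□(□ψ → ψ)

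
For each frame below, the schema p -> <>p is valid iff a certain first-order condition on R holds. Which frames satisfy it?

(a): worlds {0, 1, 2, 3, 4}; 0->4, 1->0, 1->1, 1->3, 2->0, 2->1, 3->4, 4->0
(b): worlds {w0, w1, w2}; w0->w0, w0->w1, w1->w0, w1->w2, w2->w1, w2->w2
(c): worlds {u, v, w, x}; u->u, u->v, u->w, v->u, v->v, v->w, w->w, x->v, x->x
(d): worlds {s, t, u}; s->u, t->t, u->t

Frame correspondent (Sahlqvist): forall x Rxx — i.e. reflexivity.
(a): fails — world 0 does not see itself.
(b): fails — world w1 does not see itself.
(c): condition met.
(d): fails — world s does not see itself.
Valid on: (c).

(c)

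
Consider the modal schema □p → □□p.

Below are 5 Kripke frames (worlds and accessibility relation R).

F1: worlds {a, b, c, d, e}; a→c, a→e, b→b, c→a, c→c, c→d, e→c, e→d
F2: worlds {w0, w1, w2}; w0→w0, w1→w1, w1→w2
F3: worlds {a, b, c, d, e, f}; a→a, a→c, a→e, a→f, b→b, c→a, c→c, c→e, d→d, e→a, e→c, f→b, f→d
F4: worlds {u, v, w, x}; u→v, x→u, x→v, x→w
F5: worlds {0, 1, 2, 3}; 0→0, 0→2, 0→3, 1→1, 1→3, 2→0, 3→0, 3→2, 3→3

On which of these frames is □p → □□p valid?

F2, F4

The schema corresponds to transitivity: ∀x ∀y ∀z (Rxy ∧ Ryz → Rxz).
F1: fails — Rae and Red but not Rad.
F2: ✓.
F3: fails — Rea and Rae but not Ree.
F4: ✓.
F5: fails — R20 and R02 but not R22.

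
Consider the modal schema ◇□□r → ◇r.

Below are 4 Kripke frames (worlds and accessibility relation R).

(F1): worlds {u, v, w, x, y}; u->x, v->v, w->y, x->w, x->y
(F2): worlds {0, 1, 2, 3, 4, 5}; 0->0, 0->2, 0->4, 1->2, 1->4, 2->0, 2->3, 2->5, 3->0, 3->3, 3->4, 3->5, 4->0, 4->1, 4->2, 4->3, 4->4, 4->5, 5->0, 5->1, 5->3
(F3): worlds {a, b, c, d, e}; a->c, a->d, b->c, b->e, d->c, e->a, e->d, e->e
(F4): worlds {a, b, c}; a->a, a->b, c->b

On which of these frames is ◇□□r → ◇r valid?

Frame correspondent (Sahlqvist): ∀x ∀y (xRy → ∃w (yR²w ∧ xRw)) — i.e. a generalized confluence (Geach) condition.
(F1): fails — uRx but no t with xR²t and uRt.
(F2): satisfies the condition.
(F3): fails — aRc but no w with cR²w and aRw.
(F4): fails — aRb but no w with bR²w and aRw.
Valid on: (F2).

(F2)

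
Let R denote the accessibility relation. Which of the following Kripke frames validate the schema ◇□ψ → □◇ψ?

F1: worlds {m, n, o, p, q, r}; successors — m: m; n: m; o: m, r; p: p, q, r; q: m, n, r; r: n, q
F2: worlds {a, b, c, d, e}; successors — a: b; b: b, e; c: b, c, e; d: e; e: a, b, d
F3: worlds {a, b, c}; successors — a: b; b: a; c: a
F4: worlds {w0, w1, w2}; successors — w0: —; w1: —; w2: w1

F3

This is the axiom for convergence; its first-order frame correspondent is ∀x ∀y ∀z (Rxy ∧ Rxz → ∃w (Ryw ∧ Rzw)).
F1: fails — Rom and Ror but m and r have no common successor.
F2: fails — Rea and Red but a and d have no common successor.
F3: condition met.
F4: fails — Rw2w1 and Rw2w1 but w1 and w1 have no common successor.
Valid on: F3.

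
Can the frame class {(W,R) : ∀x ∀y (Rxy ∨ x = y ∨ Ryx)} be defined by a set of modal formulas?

Not definable by any modal formula

Any modally definable frame class is closed under disjoint unions.
Take 3 disjoint single-world reflexive frames: each is trivially connected, but their disjoint union has 3 worlds with no edge between distinct components, so it is not connected.
So the class is not modally definable.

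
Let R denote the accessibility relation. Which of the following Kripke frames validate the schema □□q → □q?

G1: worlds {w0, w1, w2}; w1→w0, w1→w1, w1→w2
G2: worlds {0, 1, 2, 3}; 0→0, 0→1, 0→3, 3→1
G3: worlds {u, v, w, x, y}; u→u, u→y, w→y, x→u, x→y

G1

Frame correspondent (Sahlqvist): ∀x ∀y (Rxy → ∃z (Rxz ∧ Rzy)) — i.e. density.
G1: ✓.
G2: fails — R31 but no z with R3z and Rz1.
G3: fails — Rwy but no z with Rwz and Rzy.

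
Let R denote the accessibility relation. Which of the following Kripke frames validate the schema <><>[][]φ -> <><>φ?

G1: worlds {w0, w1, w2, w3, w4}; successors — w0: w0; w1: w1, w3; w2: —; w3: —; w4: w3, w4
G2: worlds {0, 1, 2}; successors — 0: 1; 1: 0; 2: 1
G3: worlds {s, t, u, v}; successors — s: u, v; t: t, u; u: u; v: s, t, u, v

G2, G3

This is the axiom for a generalized confluence (Geach) condition; its first-order frame correspondent is forall x forall y (x R^2 y -> exists w (y R^2 w & x R^2 w)).
G1: fails — w1R²w3 but no w with w3R²w and w1R²w.
G2: satisfies the condition.
G3: satisfies the condition.
Valid on: G2, G3.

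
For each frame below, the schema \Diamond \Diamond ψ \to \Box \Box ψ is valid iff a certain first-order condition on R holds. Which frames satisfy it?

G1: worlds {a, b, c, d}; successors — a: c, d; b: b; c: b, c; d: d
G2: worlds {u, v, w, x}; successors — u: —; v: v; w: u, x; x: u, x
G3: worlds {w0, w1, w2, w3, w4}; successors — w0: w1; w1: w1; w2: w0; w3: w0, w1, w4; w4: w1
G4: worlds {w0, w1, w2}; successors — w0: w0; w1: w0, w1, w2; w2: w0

Frame correspondent (Sahlqvist): \forall x \forall y \forall z ((x R^2 y \wedge x R^2 z) \to \exists w (y = w \wedge z = w)) — i.e. a generalized confluence (Geach) condition.
G1: fails — aR²b, aR²c but b ≠ c.
G2: fails — wR²u, wR²x but u ≠ x.
G3: satisfies the condition.
G4: fails — w1R²w0, w1R²w1 but w0 ≠ w1.

G3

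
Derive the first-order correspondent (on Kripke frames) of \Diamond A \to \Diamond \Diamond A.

\forall x \forall y (xRy \to \exists w (y = w \wedge x R^2 w))

This is a Sahlqvist (Geach-type) schema ◇^1□^0A → □^0◇^2A.
Minimal-valuation argument: fix x; take any y with xR^1y and any z with xR^0z. Set V(A) to the set of worlds R-reachable from y in exactly 0 steps. Then □^0A holds at y, so the antecedent holds at x; validity forces ◇^2A at z, giving a w with zR^2w and yR^0w.
First-order correspondent: \forall x \forall y (xRy \to \exists w (y = w \wedge x R^2 w)).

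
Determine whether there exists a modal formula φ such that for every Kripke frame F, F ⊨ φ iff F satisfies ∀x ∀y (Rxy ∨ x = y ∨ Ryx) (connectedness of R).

Modal frame validity is preserved under disjoint unions.
Take 4 disjoint single-world reflexive frames: each is trivially connected, but their disjoint union has 4 worlds with no edge between distinct components, so it is not connected.
Hence connectedness of R is not modally definable.

No — not modally definable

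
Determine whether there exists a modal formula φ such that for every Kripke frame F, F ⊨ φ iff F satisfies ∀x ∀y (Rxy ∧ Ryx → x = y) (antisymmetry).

If a class were modally definable it would be closed under surjective bounded morphisms (Goldblatt–Thomason).
The 8-cycle (worlds s,t,u,v,w,x,y,z with s→t→u→v→w→x→y→z→s) is antisymmetric. Sending even-indexed worlds to • and odd-indexed worlds to ∘ is a surjective bounded morphism onto the two-world frame with •↔∘, which is not antisymmetric.
So the class is not modally definable.

No — not modally definable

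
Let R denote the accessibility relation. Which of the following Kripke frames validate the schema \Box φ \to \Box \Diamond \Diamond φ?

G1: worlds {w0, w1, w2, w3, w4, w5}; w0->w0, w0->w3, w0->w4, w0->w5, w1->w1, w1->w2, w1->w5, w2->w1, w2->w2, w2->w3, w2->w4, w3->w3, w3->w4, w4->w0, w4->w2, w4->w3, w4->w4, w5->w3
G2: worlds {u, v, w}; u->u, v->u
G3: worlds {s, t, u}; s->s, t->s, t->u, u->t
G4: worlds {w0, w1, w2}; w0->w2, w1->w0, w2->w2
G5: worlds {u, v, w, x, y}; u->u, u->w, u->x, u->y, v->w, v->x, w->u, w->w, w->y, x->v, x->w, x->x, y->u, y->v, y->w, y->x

G2, G3, G5

The schema corresponds to a generalized confluence (Geach) condition: \forall x \forall z (xRz \to \exists w (xRw \wedge z R^2 w)).
G1: fails — w1Rw5 but no w with w1Rw and w5R²w.
G2: ✓.
G3: ✓.
G4: fails — w1Rw0 but no w with w1Rw and w0R²w.
G5: ✓.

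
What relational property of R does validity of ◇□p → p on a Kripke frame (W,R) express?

This schema is equivalent to the B axiom p → □◇p.
It corresponds to symmetry: ∀x ∀y (Rxy → Ryx).

symmetry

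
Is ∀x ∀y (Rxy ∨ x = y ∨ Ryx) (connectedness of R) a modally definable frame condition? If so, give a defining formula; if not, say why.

Not modally definable

Modal frame validity is preserved under disjoint unions.
Take 2 disjoint single-world reflexive frames: each is trivially connected, but their disjoint union has 2 worlds with no edge between distinct components, so it is not connected.
Hence connectedness of R is not modally definable.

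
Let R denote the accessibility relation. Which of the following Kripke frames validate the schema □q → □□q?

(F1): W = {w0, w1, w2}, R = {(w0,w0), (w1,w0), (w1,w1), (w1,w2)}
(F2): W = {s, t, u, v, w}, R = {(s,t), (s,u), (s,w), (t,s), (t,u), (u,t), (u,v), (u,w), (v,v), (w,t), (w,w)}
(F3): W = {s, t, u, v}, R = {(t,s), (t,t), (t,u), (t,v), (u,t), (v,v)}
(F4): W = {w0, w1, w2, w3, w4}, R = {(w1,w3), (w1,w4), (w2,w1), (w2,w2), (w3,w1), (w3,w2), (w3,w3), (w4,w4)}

This is the axiom for transitivity; its first-order frame correspondent is ∀x ∀y ∀z (Rxy ∧ Ryz → Rxz).
(F1): satisfies the condition.
(F2): fails — Rwt and Rts but not Rws.
(F3): fails — Rut and Rtv but not Ruv.
(F4): fails — Rw3w1 and Rw1w4 but not Rw3w4.
Valid on: (F1).

(F1)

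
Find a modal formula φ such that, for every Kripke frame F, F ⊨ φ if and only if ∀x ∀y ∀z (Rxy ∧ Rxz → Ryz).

◇ψ → □◇ψ

The condition is the Euclidean property. The 5 schema ◇ψ → □◇ψ defines it.
Suppose ◇ψ→□◇ψ is valid. Take Rxy, Rxz and set V(ψ)={y}. Then ◇ψ at x, so □◇ψ at x, so ◇ψ at z, so some w with Rzw has ψ; w=y, i.e. Rzy. By symmetry of the argument, Ryz.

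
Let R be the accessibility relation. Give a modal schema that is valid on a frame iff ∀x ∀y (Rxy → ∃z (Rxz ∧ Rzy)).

□□q → □q

The condition is density. The C4 schema □□q → □q defines it.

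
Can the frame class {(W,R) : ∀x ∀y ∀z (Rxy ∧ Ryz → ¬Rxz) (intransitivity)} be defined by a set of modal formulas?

Modal frame validity is preserved under surjective bounded morphisms.
The 5-cycle (worlds w0,w1,w2,w3,w4 with w0→w1→w2→w3→w4→w0) is intransitive. Mapping every world to a single reflexive point • is a surjective bounded morphism; the reflexive point is not intransitive (R••∧R•• but R••).
Hence intransitivity is not modally definable.

No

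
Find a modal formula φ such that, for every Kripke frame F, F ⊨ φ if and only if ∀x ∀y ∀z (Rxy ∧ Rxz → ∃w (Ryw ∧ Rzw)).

This is convergence; the standard corresponding axiom is .2: ◇□r → □◇r.
Suppose ◇□r→□◇r is valid. Take Rxy, Rxz and set V(r)={w : Ryw}. Then □r at y so ◇□r at x, so □◇r at x, so ◇r at z, giving w with Rzw and Ryw.

◇□r → □◇r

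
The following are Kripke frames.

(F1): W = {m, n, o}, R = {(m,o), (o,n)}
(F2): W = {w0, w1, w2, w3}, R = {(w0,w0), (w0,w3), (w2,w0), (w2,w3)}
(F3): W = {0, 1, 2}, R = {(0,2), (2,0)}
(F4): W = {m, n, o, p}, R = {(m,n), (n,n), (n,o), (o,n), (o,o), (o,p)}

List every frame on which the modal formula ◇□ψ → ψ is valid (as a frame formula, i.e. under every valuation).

(F3)

Frame correspondent (Sahlqvist): ∀x ∀y (Rxy → Ryx) — i.e. symmetry.
(F1): fails — Ron but not Rno.
(F2): fails — Rw0w3 but not Rw3w0.
(F3): holds.
(F4): fails — Rop but not Rpo.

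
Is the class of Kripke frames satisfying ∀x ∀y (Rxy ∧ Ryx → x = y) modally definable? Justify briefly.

Modal frame validity is preserved under surjective bounded morphisms.
The 4-cycle (worlds w0,w1,w2,w3 with w0→w1→w2→w3→w0) is antisymmetric. Sending even-indexed worlds to a and odd-indexed worlds to b is a surjective bounded morphism onto the two-world frame with a↔b, which is not antisymmetric.
So the class is not modally definable.

No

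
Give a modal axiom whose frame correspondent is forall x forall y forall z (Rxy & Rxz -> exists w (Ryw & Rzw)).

This is convergence; the standard corresponding axiom is .2: ◇□s → □◇s.
Suppose ◇□s→□◇s is valid. Take Rxy, Rxz and set V(s)={w : Ryw}. Then □s at y so ◇□s at x, so □◇s at x, so ◇s at z, giving w with Rzw and Ryw.

◇□s → □◇s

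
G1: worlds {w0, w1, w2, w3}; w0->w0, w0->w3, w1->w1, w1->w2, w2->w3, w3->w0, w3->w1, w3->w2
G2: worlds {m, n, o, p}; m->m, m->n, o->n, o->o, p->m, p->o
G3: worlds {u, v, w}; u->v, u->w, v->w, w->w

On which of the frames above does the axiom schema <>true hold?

Frame correspondent (Sahlqvist): forall x exists y Rxy — i.e. seriality.
G1: ✓.
G2: fails — world n has no successor.
G3: ✓.

G1, G3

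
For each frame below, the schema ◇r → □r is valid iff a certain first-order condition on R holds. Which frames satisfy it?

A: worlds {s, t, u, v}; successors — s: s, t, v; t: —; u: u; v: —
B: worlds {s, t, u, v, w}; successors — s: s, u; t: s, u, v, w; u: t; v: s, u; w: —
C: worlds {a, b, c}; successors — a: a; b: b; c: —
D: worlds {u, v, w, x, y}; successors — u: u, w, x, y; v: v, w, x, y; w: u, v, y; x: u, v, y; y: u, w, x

C

This is the axiom for partial functionality; its first-order frame correspondent is ∀x ∀y ∀z (Rxy ∧ Rxz → y = z).
A: fails — s sees both s and t.
B: fails — s sees both s and u.
C: satisfies the condition.
D: fails — u sees both u and w.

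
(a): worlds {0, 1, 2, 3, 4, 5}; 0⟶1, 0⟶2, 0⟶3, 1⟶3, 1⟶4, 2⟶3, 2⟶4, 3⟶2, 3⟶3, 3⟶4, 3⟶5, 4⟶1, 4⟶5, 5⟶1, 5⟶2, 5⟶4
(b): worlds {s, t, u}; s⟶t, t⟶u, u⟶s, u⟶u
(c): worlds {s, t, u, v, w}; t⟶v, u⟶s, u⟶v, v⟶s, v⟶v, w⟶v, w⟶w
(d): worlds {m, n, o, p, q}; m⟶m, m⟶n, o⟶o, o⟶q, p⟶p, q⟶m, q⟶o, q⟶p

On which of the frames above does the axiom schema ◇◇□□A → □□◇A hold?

The schema corresponds to a generalized confluence (Geach) condition: ∀x ∀y ∀z ((xR²y ∧ xR²z) → ∃w (yR²w ∧ zRw)).
(a): holds.
(b): fails — tR²s, tR²s but no w with sR²w and sRw.
(c): fails — tR²s, tR²s but no w* with sR²w* and sRw*.
(d): fails — mR²m, mR²n but no w with mR²w and nRw.

(a)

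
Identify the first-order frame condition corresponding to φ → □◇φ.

Symmetry

Suppose φ→□◇φ is valid. Take Rxy and set V(φ)={x}. Then φ at x, so □◇φ at x, so ◇φ at y, so some z with Ryz has φ; z=x, i.e. Ryx.
The converse is a direct semantic check.
So the correspondent is symmetry.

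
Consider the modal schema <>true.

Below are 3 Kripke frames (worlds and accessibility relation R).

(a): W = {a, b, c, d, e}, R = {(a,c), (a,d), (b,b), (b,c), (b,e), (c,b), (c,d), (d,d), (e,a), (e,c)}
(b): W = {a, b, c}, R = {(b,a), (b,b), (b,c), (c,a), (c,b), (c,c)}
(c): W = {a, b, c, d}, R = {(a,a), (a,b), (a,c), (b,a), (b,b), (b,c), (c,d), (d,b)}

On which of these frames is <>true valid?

Frame correspondent (Sahlqvist): forall x exists y Rxy — i.e. seriality.
(a): condition met.
(b): fails — world a has no successor.
(c): condition met.
Valid on: (a), (c).

(a), (c)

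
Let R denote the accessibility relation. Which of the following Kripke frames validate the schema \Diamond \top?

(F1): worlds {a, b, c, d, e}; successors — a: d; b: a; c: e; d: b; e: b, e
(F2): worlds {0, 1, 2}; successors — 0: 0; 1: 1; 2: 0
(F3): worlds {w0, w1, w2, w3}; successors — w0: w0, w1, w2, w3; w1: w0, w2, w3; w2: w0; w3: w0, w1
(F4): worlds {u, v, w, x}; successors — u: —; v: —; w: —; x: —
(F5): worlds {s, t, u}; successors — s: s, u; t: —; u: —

(F1), (F2), (F3)

The schema corresponds to seriality: \forall x \exists y Rxy.
(F1): holds.
(F2): holds.
(F3): holds.
(F4): fails — world u has no successor.
(F5): fails — world t has no successor.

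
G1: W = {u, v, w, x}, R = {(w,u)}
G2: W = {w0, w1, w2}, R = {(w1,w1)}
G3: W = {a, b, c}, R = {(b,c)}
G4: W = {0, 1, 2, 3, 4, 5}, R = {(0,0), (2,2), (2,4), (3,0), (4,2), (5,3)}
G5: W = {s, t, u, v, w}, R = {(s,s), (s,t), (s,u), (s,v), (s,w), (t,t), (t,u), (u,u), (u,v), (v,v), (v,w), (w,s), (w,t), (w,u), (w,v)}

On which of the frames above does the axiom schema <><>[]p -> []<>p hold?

G1, G2, G3, G4

The schema corresponds to a generalized confluence (Geach) condition: forall x forall y forall z ((x R^2 y & xRz) -> exists w (yRw & zRw)).
G1: condition met.
G2: condition met.
G3: condition met.
G4: condition met.
G5: fails — sR²t, sRv but no w* with tRw* and vRw*.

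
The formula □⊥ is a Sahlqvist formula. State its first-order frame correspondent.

emptiness of R: ∀x ∀y ¬Rxy

□⊥ is valid iff no world has any successor (otherwise □⊥ fails at any world with one).
Conversely, any frame satisfying ∀x ∀y ¬Rxy validates the schema.
Frame condition: ∀x ∀y ¬Rxy.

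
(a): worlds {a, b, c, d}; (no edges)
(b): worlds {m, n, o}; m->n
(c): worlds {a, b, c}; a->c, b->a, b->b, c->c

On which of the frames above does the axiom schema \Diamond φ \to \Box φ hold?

This is the axiom for partial functionality; its first-order frame correspondent is \forall x \forall y \forall z (Rxy \wedge Rxz \to y = z).
(a): ✓.
(b): ✓.
(c): fails — b sees both a and b.

(a), (b)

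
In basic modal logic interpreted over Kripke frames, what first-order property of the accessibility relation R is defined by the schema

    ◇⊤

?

◇⊤ holds at w iff w has a successor, so frame-validity of ◇⊤ is exactly seriality. Equivalently via □φ → ◇φ:
Suppose □φ→◇φ is valid. At any x set V(φ)=W. Then □φ at x, so ◇φ at x, so x has a successor.
The converse is a direct semantic check.
So the correspondent is seriality.

Seriality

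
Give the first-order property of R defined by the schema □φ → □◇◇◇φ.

∀x ∀z (xRz → ∃w (xRw ∧ zR³w))

This is a Sahlqvist (Geach-type) schema ◇^0□^1φ → □^1◇^3φ.
First-order correspondent: ∀x ∀z (xRz → ∃w (xRw ∧ zR³w)).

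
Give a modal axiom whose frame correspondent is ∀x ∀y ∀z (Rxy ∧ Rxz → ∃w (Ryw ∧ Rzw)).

The condition is convergence. The .2 schema ◇□q → □◇q defines it.
Suppose ◇□q→□◇q is valid. Take Rxy, Rxz and set V(q)={w : Ryw}. Then □q at y so ◇□q at x, so □◇q at x, so ◇q at z, giving w with Rzw and Ryw.

◇□q → □◇q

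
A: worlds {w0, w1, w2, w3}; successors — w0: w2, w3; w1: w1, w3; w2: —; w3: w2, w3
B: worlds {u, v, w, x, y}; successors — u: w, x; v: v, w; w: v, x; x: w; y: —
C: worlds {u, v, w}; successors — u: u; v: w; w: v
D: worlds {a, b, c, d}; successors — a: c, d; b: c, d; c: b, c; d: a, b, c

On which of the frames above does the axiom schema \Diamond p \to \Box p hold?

C

This is the axiom for partial functionality; its first-order frame correspondent is \forall x \forall y \forall z (Rxy \wedge Rxz \to y = z).
A: fails — w0 sees both w2 and w3.
B: fails — u sees both w and x.
C: condition met.
D: fails — a sees both c and d.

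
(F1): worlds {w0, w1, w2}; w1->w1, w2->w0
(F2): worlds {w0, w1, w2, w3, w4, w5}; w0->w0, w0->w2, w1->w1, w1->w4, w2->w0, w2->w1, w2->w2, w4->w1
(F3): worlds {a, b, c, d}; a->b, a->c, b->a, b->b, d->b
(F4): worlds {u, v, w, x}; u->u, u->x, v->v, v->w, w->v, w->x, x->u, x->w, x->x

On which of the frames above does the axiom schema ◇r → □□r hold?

This is the axiom for a generalized confluence (Geach) condition; its first-order frame correspondent is ∀x ∀y ∀z ((xRy ∧ xR²z) → ∃w (y = w ∧ z = w)).
(F1): condition met.
(F2): fails — w0Rw0, w0R²w1 but w0 ≠ w1.
(F3): fails — aRb, aR²a but b ≠ a.
(F4): fails — uRu, uR²w but u ≠ w.
Valid on: (F1).

(F1)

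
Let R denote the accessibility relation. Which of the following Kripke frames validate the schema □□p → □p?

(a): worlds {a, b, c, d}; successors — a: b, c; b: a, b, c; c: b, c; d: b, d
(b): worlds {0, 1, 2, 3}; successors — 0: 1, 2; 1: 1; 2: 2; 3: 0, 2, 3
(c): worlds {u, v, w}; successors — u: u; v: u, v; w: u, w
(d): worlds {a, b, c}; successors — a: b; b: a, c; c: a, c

(a), (b), (c)

The schema corresponds to density: ∀x ∀y (Rxy → ∃z (Rxz ∧ Rzy)).
(a): satisfies the condition.
(b): satisfies the condition.
(c): satisfies the condition.
(d): fails — Rab but no z with Raz and Rzb.
Valid on: (a), (b), (c).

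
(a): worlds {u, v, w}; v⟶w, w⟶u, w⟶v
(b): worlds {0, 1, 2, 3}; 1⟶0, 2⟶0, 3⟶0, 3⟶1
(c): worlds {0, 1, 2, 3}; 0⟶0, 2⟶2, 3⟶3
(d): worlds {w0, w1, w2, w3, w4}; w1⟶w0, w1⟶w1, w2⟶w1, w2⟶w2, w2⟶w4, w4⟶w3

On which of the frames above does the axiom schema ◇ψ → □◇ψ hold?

(c)

This is the axiom for the Euclidean property; its first-order frame correspondent is ∀x ∀y ∀z (Rxy ∧ Rxz → Ryz).
(a): fails — Rvw and Rvw but not Rww.
(b): fails — R10 and R10 but not R00.
(c): condition met.
(d): fails — Rw1w0 and Rw1w1 but not Rw0w1.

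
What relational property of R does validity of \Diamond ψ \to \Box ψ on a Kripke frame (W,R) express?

Suppose ◇ψ→□ψ is valid. Take Rxy, Rxz and set V(ψ)={y}. Then ◇ψ at x, so □ψ at x, so ψ at z, i.e. z=y.
The converse is a direct semantic check.
So the correspondent is partial functionality.

partial functionality: \forall x \forall y \forall z (Rxy \wedge Rxz \to y = z)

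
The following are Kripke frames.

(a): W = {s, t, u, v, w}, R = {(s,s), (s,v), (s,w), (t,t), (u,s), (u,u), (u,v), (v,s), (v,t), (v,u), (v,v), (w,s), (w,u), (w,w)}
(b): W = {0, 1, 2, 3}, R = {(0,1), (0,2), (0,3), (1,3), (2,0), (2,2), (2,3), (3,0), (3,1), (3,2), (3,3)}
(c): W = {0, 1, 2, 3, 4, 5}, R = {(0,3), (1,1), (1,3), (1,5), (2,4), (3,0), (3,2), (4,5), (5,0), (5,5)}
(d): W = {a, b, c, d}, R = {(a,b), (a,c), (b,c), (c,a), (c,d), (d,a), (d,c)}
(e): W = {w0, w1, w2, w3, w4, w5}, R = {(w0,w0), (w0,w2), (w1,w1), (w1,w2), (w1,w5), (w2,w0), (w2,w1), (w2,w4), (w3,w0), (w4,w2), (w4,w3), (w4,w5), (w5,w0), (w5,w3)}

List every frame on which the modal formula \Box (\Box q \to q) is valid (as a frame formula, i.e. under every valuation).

(a)

The schema corresponds to shift-reflexivity: \forall x \forall y (Rxy \to Ryy).
(a): ✓.
(b): fails — R31 but not R11.
(c): fails — R32 but not R22.
(d): fails — Rbc but not Rcc.
(e): fails — Rw1w5 but not Rw5w5.
Valid on: (a).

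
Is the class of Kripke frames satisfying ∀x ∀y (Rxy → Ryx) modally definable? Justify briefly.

Yes — defined by r → □◇r

Yes: it is symmetry, defined by the B schema r → □◇r.
Suppose r→□◇r is valid. Take Rxy and set V(r)={x}. Then r at x, so □◇r at x, so ◇r at y, so some z with Ryz has r; z=x, i.e. Ryx.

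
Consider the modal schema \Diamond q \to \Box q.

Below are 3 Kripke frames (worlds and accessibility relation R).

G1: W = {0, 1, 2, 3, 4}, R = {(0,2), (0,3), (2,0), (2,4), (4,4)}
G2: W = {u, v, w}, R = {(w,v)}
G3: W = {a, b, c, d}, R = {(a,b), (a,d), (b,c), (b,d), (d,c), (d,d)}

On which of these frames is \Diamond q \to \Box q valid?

G2

This is the axiom for partial functionality; its first-order frame correspondent is \forall x \forall y \forall z (Rxy \wedge Rxz \to y = z).
G1: fails — 0 sees both 2 and 3.
G2: ✓.
G3: fails — a sees both b and d.
Valid on: G2.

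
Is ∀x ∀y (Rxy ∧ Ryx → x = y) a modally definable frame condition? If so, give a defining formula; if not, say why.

Any modally definable frame class is closed under surjective bounded morphisms.
The 4-cycle (worlds a,b,c,d with a→b→c→d→a) is antisymmetric. Sending even-indexed worlds to • and odd-indexed worlds to ∘ is a surjective bounded morphism onto the two-world frame with •↔∘, which is not antisymmetric.
So the class is not modally definable.

Not definable by any modal formula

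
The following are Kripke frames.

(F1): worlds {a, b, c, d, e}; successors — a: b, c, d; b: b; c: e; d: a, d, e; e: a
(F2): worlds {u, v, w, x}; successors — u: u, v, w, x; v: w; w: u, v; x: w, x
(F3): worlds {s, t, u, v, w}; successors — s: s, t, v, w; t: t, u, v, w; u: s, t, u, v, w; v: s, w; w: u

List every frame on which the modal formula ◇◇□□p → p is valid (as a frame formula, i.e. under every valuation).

The schema corresponds to a generalized confluence (Geach) condition: ∀x ∀y (xR²y → ∃w (yR²w ∧ x = w)).
(F1): fails — aR²b but no w with bR²w and a=w.
(F2): fails — wR²v but no t with vR²t and w=t.
(F3): ✓.
Valid on: (F3).

(F3)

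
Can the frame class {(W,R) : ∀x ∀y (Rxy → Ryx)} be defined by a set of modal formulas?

This is a Sahlqvist condition; the B axiom p → □◇p defines it.
Suppose p→□◇p is valid. Take Rxy and set V(p)={x}. Then p at x, so □◇p at x, so ◇p at y, so some z with Ryz has p; z=x, i.e. Ryx.

Yes — defined by p → □◇p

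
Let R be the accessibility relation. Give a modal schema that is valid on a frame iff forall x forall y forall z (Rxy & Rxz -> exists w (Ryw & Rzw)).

◇□r → □◇r

The condition is convergence. The .2 schema ◇□r → □◇r defines it.
Suppose ◇□r→□◇r is valid. Take Rxy, Rxz and set V(r)={w : Ryw}. Then □r at y so ◇□r at x, so □◇r at x, so ◇r at z, giving w with Rzw and Ryw.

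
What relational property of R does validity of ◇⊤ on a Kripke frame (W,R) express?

◇⊤ holds at w iff w has a successor, so frame-validity of ◇⊤ is exactly seriality. Equivalently via □p → ◇p:
Suppose □p→◇p is valid. At any x set V(p)=W. Then □p at x, so ◇p at x, so x has a successor.
The converse is a direct semantic check.
So the correspondent is seriality.

Seriality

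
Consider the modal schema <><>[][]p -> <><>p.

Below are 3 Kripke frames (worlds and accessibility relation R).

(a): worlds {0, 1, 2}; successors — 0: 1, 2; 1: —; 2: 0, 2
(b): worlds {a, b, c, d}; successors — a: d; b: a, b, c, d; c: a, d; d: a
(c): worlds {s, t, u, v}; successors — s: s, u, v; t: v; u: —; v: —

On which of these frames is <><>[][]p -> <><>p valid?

The schema corresponds to a generalized confluence (Geach) condition: forall x forall y (x R^2 y -> exists w (y R^2 w & x R^2 w)).
(a): fails — 2R²1 but no w with 1R²w and 2R²w.
(b): condition met.
(c): fails — sR²u but no w with uR²w and sR²w.

(b)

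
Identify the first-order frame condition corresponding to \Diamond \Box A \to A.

Replacing A by ¬A and contraposing gives the equivalent schema A → □◇A.
Suppose A→□◇A is valid. Take Rxy and set V(A)={x}. Then A at x, so □◇A at x, so ◇A at y, so some z with Ryz has A; z=x, i.e. Ryx.

symmetry: \forall x \forall y (Rxy \to Ryx)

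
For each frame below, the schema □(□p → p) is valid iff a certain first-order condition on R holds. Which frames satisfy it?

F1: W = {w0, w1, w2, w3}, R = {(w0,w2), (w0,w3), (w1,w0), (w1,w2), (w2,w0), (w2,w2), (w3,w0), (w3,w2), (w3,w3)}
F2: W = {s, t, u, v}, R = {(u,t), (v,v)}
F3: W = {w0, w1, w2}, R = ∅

This is the axiom for shift-reflexivity; its first-order frame correspondent is ∀x ∀y (Rxy → Ryy).
F1: fails — Rw1w0 but not Rw0w0.
F2: fails — Rut but not Rtt.
F3: condition met.

F3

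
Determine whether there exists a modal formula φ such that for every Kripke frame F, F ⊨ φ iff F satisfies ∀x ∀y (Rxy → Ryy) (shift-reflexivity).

This is a Sahlqvist condition; the T□ axiom □(□q → q) defines it.
Suppose □(□q→q) is valid. Take Rxy and set V(q)={w : Ryw}. Then at y, □q holds; since □(□q→q) at x, □q→q at y, so q at y, i.e. Ryy.

Definable; □(□q → q) defines it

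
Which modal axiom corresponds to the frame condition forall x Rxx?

□p → p

The condition is reflexivity. The T schema □p → p defines it.
Suppose □p→p is valid. At any x set V(p)={w : Rxw}. Then □p holds at x, so p holds at x, i.e. Rxx.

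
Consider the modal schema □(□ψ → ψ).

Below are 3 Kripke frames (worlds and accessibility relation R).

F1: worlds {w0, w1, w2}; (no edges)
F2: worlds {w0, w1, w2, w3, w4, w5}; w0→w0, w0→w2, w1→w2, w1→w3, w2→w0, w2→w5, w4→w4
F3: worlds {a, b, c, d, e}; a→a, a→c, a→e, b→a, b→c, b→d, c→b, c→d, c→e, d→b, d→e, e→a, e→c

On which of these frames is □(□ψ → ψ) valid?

F1

This is the axiom for shift-reflexivity; its first-order frame correspondent is ∀x ∀y (Rxy → Ryy).
F1: ✓.
F2: fails — Rw1w2 but not Rw2w2.
F3: fails — Rbc but not Rcc.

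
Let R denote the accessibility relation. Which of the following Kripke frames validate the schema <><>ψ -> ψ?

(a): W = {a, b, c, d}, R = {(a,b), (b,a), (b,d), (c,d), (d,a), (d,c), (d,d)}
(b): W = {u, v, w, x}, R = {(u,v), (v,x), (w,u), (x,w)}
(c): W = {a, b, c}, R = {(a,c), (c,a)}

(c)

The schema corresponds to a generalized confluence (Geach) condition: forall x forall y (x R^2 y -> exists w (y = w & x = w)).
(a): fails — aR²d but d ≠ a.
(b): fails — uR²x but x ≠ u.
(c): condition met.
Valid on: (c).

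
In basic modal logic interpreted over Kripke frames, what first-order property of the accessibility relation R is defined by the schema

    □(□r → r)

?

shift-reflexivity

Suppose □(□r→r) is valid. Take Rxy and set V(r)={w : Ryw}. Then at y, □r holds; since □(□r→r) at x, □r→r at y, so r at y, i.e. Ryy.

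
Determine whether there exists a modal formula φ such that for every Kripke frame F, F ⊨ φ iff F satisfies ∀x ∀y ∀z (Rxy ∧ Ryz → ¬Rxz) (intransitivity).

Modal frame validity is preserved under surjective bounded morphisms.
The 3-cycle (worlds w0,w1,w2 with w0→w1→w2→w0) is intransitive. Mapping every world to a single reflexive point • is a surjective bounded morphism; the reflexive point is not intransitive (R••∧R•• but R••).
Hence intransitivity is not modally definable.

No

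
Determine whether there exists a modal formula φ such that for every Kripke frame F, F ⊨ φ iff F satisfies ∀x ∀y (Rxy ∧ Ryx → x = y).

Any modally definable frame class is closed under surjective bounded morphisms.
The 8-cycle (worlds 0,1,2,3,4,5,6,7 with 0→1→2→3→4→5→6→7→0) is antisymmetric. Sending even-indexed worlds to a and odd-indexed worlds to b is a surjective bounded morphism onto the two-world frame with a↔b, which is not antisymmetric.
So the class is not modally definable.

No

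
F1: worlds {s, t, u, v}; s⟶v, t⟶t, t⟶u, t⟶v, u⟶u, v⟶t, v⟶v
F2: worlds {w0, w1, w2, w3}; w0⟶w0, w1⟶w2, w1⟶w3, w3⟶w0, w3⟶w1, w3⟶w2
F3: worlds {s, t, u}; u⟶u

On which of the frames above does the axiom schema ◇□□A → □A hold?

This is the axiom for a generalized confluence (Geach) condition; its first-order frame correspondent is ∀x ∀y ∀z ((xRy ∧ xRz) → ∃w (yR²w ∧ z = w)).
F1: fails — tRu, tRt but no w with uR²w and t=w.
F2: fails — w1Rw2, w1Rw2 but no w with w2R²w and w2=w.
F3: ✓.
Valid on: F3.

F3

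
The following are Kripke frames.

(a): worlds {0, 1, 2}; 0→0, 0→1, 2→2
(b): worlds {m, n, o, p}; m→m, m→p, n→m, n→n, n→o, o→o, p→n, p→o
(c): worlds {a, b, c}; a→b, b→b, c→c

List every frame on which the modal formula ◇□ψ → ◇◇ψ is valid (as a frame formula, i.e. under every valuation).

(b), (c)

This is the axiom for a generalized confluence (Geach) condition; its first-order frame correspondent is ∀x ∀y (xRy → ∃w (yRw ∧ xR²w)).
(a): fails — 0R1 but no w with 1Rw and 0R²w.
(b): ✓.
(c): ✓.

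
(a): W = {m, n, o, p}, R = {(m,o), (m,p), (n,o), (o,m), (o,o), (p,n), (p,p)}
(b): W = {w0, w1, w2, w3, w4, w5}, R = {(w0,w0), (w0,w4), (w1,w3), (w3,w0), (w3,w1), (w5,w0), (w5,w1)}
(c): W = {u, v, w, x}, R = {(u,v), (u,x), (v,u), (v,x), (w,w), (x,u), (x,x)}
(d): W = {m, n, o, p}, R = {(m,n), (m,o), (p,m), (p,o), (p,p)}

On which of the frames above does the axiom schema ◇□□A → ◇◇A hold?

Frame correspondent (Sahlqvist): ∀x ∀y (xRy → ∃w (yR²w ∧ xR²w)) — i.e. a generalized confluence (Geach) condition.
(a): holds.
(b): fails — w0Rw4 but no w with w4R²w and w0R²w.
(c): holds.
(d): fails — mRn but no w with nR²w and mR²w.

(a), (c)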